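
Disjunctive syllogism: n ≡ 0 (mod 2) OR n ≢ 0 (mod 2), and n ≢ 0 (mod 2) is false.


Disjunctive syllogism: from (P ∨ Q) and ¬P, infer Q.
One disjunct, 'n ≢ 0 (mod 2)', is ruled out; the other must hold.

n ≡ 0 (mod 2)


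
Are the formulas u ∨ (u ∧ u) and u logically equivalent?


Compare truth tables:
u | φ | ψ
---------
F | F | F
T | T | T
The columns φ and ψ agree on every row.

Yes, they are logically equivalent.


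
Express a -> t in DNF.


Step 1: Rewrite a → t as ¬a ∨ t.

(NOT a) OR t


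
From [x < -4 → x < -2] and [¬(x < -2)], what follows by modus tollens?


Modus tollens: from (P → Q) and ¬Q, infer ¬P.
Q = 'x < -2' is denied; since P → Q, P must also fail.

Not (x < -4).


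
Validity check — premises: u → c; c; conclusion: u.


This is affirming the consequent (fallacy). There exist truth assignments where the premises are all true but the conclusion is false.

Invalid.


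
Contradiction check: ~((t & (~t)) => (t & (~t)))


Truth table over {t}:
t | φ
-----
False | False
True | False
Every row is false.

Yes, it is a contradiction.


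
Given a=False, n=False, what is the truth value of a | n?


Disjunction is false only when both operands are false.
Substitute: a=False, n=False.
False | False evaluates to False.

False


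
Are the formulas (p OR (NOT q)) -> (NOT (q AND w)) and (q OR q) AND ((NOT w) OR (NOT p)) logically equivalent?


Compare truth tables:
p | q | w | φ | ψ
-----------------
F | F | F | T | F
T | F | F | T | F
F | T | F | T | T
T | T | F | T | T
F | F | T | T | F
T | F | T | T | F
F | T | T | T | T
T | T | T | F | F
They differ at row 1 (p=F, q=F, w=F): φ=T but ψ=F.

No, they are not logically equivalent.


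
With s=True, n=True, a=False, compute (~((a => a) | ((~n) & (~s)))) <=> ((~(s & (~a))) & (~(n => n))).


Substitute s=True, n=True, a=False:
… (earlier sub-steps elided)
(~n) & (~s) = False & False = False
(a => a) | ((~n) & (~s)) = True | False = True
~((a => a) | ((~n) & (~s))) = False
~a = True
s & (~a) = True & True = True
~(s & (~a)) = False
n => n = True => True = True
~(n => n) = False
(~(s & (~a))) & (~(n => n)) = False & False = False
(~((a => a) | ((~n) & (~s)))) <=> ((~(s & (~a))) & (~(n => n))) = False <=> False = True

True


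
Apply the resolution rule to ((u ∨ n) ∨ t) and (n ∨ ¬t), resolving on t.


The clauses contain complementary literals t and ¬t.
Resolution eliminates this pair and disjoins the remaining literals (merging duplicates).

(n ∨ u)


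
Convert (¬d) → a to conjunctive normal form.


Step 1: Rewrite (¬d) → a as ¬(¬d) ∨ a.
Step 2: Eliminate any double negations (¬¬X = X).

d ∨ a


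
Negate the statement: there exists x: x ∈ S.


¬(for all x: φ) = there exists x: ¬φ, and ¬(there exists x: φ) = for all x: ¬φ.
Apply to the existential statement.

for all x: NOT(x ∈ S)


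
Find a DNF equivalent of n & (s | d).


Step 1: Distribute ∧ over ∨: n ∧ (s ∨ d) = (n ∧ s) ∨ (n ∧ d).

(n & s) | (n & d)


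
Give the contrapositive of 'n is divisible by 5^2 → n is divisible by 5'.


The contrapositive of (P → Q) is (¬Q → ¬P); it is logically equivalent to the original.
Here P = 'n is divisible by 5^2' and Q = 'n is divisible by 5'.

If not (n is divisible by 5), then not (n is divisible by 5^2).


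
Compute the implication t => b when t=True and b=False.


Implication is false only when antecedent is true and consequent is false.
Substitute: t=True, b=False.
True => False evaluates to False.

False


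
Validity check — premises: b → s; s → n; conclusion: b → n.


This matches the form of hypothetical syllogism: the conclusion follows in every model of the premises.

Valid.


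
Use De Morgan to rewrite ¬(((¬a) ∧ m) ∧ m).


De Morgan: the negation of a conjunction is the disjunction of the negations.
Distribute ¬ across ∧, flipping it to ∨, and negate each literal.

(a ∨ (¬m)) ∨ (¬m)


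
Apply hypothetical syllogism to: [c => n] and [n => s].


Hypothetical syllogism: from (P → Q) and (Q → R), infer (P → R).
Chain the two implications through the shared middle term 'n'.

c => s


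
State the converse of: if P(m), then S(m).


The converse of (P → Q) is (Q → P). It is not in general equivalent to the original.
Here P = 'P(m)' and Q = 'S(m)'.

If S(m), then P(m).


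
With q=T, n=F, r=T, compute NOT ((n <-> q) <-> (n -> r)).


Substitute q=T, n=F, r=T:
n <-> q = F <-> T = F
n -> r = F -> T = T
(n <-> q) <-> (n -> r) = F <-> T = F
NOT ((n <-> q) <-> (n -> r)) = T

T


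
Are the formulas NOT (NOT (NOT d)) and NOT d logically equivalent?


Compare truth tables:
d | φ | ψ
---------
F | T | T
T | F | F
The columns φ and ψ agree on every row.

Yes, they are logically equivalent.


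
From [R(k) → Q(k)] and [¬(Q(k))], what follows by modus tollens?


Modus tollens: from (P → Q) and ¬Q, infer ¬P.
Q = 'Q(k)' is denied; since P → Q, P must also fail.

Not (R(k)).


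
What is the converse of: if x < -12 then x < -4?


The converse of (P → Q) is (Q → P). It is not in general equivalent to the original.
Here P = 'x < -12' and Q = 'x < -4'.

If x < -4, then x < -12.


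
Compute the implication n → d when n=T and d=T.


Implication is false only when antecedent is true and consequent is false.
Substitute: n=T, d=T.
T → T evaluates to T.

T


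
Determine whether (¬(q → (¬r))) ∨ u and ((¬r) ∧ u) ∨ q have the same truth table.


Compare truth tables:
q | r | u | φ | ψ
-----------------
F | F | F | F | F
T | F | F | F | T
F | T | F | F | F
T | T | F | T | T
F | F | T | T | T
T | F | T | T | T
F | T | T | T | F
T | T | T | T | T
They differ at row 2 (q=T, r=F, u=F): φ=F but ψ=T.

No, they are not logically equivalent.


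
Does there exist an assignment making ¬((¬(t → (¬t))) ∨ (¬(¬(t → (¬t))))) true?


Check all 2 assignments over {t}:
t | φ
-----
F | F
T | F
No assignment makes the formula true.

Unsatisfiable.


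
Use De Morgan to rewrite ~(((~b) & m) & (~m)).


De Morgan: the negation of a conjunction is the disjunction of the negations.
Distribute ~ across &, flipping it to |, and negate each literal.

(b | (~m)) | m


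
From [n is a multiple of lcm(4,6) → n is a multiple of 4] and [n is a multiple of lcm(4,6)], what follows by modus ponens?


Modus ponens: from (P → Q) and P, infer Q.
P = 'n is a multiple of lcm(4,6)' is asserted, and P → Q holds, so Q follows.

n is a multiple of 4.


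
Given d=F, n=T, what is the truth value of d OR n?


Disjunction is false only when both operands are false.
Substitute: d=F, n=T.
F OR T evaluates to T.

T


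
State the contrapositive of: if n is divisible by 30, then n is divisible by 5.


The contrapositive of (P → Q) is (¬Q → ¬P); it is logically equivalent to the original.
Here P = 'n is divisible by 30' and Q = 'n is divisible by 5'.

If not (n is divisible by 5), then not (n is divisible by 30).


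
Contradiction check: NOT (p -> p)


Truth table over {p}:
p | φ
-----
F | F
T | F
Every row is false.

Yes, it is a contradiction.


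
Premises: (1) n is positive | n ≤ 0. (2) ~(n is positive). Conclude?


Disjunctive syllogism: from (P ∨ Q) and ¬P, infer Q.
One disjunct, 'n is positive', is ruled out; the other must hold.

n ≤ 0


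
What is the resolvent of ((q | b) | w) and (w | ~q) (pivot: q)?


The clauses contain complementary literals q and ~q.
Resolution eliminates this pair and disjoins the remaining literals (merging duplicates).

(w | b)


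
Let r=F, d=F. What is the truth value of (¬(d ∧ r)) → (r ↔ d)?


Substitute r=F, d=F:
d ∧ r = F ∧ F = F
¬(d ∧ r) = T
r ↔ d = F ↔ F = T
(¬(d ∧ r)) → (r ↔ d) = T → T = T

T


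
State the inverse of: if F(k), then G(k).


The inverse of (P → Q) is (¬P → ¬Q). It is equivalent to the converse, not to the original.
Here P = 'F(k)' and Q = 'G(k)'.

If not (F(k)), then not (G(k)).


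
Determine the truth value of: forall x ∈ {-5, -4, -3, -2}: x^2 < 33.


Evaluate the predicate on each element: -5:True, -4:True, -3:True, -2:True.
Every element satisfies the predicate.

True


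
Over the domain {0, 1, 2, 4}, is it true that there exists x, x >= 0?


Evaluate the predicate on each element: 0:T, 1:T, 2:T, 4:T.
Witness x = 0 satisfies the predicate.

T


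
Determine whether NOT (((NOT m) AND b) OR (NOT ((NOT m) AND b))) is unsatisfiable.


Truth table over {b, m}:
b | m | φ
---------
F | F | F
T | F | F
F | T | F
T | T | F
Every row is false.

Yes, it is a contradiction.


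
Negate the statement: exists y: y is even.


¬(forall x: φ) = exists x: ¬φ, and ¬(exists x: φ) = forall x: ¬φ.
Apply to the existential statement.

forall y: ~(y is even)


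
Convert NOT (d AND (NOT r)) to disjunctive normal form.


Step 1: Apply De Morgan: ¬(d ∧ (¬r)) = ¬d ∨ ¬(¬r).
Step 2: Eliminate any double negations (¬¬X = X).

(NOT d) OR r


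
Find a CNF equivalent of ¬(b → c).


Step 1: Rewrite b → c as ¬b ∨ c.
Step 2: Negate: ¬(¬b ∨ c) = b ∧ ¬c (De Morgan + double negation).

b ∧ (¬c)


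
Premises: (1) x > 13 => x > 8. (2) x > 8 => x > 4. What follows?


Hypothetical syllogism: from (P → Q) and (Q → R), infer (P → R).
Chain the two implications through the shared middle term 'x > 8'.

x > 13 => x > 4


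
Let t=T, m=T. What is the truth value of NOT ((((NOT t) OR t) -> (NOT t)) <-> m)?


Substitute t=T, m=T:
NOT t = F
(NOT t) OR t = F OR T = T
NOT t = F
((NOT t) OR t) -> (NOT t) = T -> F = F
(((NOT t) OR t) -> (NOT t)) <-> m = F <-> T = F
NOT ((((NOT t) OR t) -> (NOT t)) <-> m) = T

T


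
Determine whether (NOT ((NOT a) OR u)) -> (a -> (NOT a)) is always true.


Build the truth table over {a, u}:
a | u | φ
---------
F | F | T
T | F | F
F | T | T
T | T | T
Counterexample at row 2: with a=T, u=F, the formula is F.

No, it is not a tautology.


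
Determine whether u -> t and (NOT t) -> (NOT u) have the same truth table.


Compare truth tables:
t | u | φ | ψ
-------------
F | F | T | T
T | F | T | T
F | T | F | F
T | T | T | T
The columns φ and ψ agree on every row.

Yes, they are logically equivalent.


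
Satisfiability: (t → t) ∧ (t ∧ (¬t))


Check all 2 assignments over {t}:
t | φ
-----
F | F
T | F
No assignment makes the formula true.

Unsatisfiable.


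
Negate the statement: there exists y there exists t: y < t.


Negation flips each quantifier (∀↔∃) and negates the inner predicate.
¬(there exists y there exists t: φ) = for all y for all t: ¬φ.

for all y for all t: NOT(y < t)


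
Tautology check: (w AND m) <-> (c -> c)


Build the truth table over {c, m, w}:
c | m | w | φ
-------------
F | F | F | F
T | F | F | F
F | T | F | F
T | T | F | F
F | F | T | F
T | F | T | F
F | T | T | T
T | T | T | T
Counterexample at row 1: with c=F, m=F, w=F, the formula is F.

No, it is not a tautology.


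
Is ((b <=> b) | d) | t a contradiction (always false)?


Truth table over {b, d, t}:
b | d | t | φ
-------------
False | False | False | True
True | False | False | True
False | True | False | True
True | True | False | True
False | False | True | True
True | False | True | True
False | True | True | True
True | True | True | True
Satisfying assignment at row 1: b=False, d=False, t=False gives True.

No, it is not a contradiction.


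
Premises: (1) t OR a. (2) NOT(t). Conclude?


Disjunctive syllogism: from (P ∨ Q) and ¬P, infer Q.
One disjunct, 't', is ruled out; the other must hold.

a


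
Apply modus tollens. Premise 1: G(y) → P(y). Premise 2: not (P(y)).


Modus tollens: from (P → Q) and ¬Q, infer ¬P.
Q = 'P(y)' is denied; since P → Q, P must also fail.

Not (G(y)).


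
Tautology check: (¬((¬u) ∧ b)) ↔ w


Build the truth table over {b, u, w}:
b | u | w | φ
-------------
F | F | F | F
T | F | F | T
F | T | F | F
T | T | F | F
F | F | T | T
T | F | T | F
F | T | T | T
T | T | T | T
Counterexample at row 1: with b=F, u=F, w=F, the formula is F.

No, it is not a tautology.


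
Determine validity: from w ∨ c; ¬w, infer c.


This matches the form of disjunctive syllogism: the conclusion follows in every model of the premises.

Valid.


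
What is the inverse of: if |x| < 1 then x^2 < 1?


The inverse of (P → Q) is (¬P → ¬Q). It is equivalent to the converse, not to the original.
Here P = '|x| < 1' and Q = 'x^2 < 1'.

If not (|x| < 1), then not (x^2 < 1).


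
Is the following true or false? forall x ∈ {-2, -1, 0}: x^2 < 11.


Evaluate the predicate on each element: -2:True, -1:True, 0:True.
Every element satisfies the predicate.

True


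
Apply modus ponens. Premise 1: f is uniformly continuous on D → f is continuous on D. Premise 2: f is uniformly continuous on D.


Modus ponens: from (P → Q) and P, infer Q.
P = 'f is uniformly continuous on D' is asserted, and P → Q holds, so Q follows.

f is continuous on D.


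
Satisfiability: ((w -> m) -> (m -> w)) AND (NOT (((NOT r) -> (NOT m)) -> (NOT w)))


Search for a satisfying assignment over {m, r, w}.
Try m=F, r=F, w=T: the formula evaluates to T.
A satisfying assignment exists.

Satisfiable.


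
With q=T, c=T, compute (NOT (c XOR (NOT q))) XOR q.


Substitute q=T, c=T:
NOT q = F
c XOR (NOT q) = T XOR F = T
NOT (c XOR (NOT q)) = F
(NOT (c XOR (NOT q))) XOR q = F XOR T = T

T


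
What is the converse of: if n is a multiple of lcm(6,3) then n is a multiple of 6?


The converse of (P → Q) is (Q → P). It is not in general equivalent to the original.
Here P = 'n is a multiple of lcm(6,3)' and Q = 'n is a multiple of 6'.

If n is a multiple of 6, then n is a multiple of lcm(6,3).


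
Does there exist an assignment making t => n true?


Search for a satisfying assignment over {n, t}.
Try n=False, t=False: the formula evaluates to True.
A satisfying assignment exists.

Satisfiable.


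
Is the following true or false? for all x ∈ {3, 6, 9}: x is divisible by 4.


Evaluate the predicate on each element: 3:F, 6:F, 9:F.
Counterexample x = 3 fails the predicate.

F


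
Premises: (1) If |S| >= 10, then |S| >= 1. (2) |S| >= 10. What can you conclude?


Modus ponens: from (P → Q) and P, infer Q.
P = '|S| >= 10' is asserted, and P → Q holds, so Q follows.

|S| >= 1.


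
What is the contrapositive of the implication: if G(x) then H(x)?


The contrapositive of (P → Q) is (¬Q → ¬P); it is logically equivalent to the original.
Here P = 'G(x)' and Q = 'H(x)'.

If not (H(x)), then not (G(x)).


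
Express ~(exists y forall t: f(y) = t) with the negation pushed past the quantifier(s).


Negation flips each quantifier (∀↔∃) and negates the inner predicate.
¬(exists y forall t: φ) = forall y exists t: ¬φ.

forall y exists t: ~(f(y) = t)


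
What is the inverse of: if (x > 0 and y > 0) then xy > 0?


The inverse of (P → Q) is (¬P → ¬Q). It is equivalent to the converse, not to the original.
Here P = '(x > 0 and y > 0)' and Q = 'xy > 0'.

If not ((x > 0 and y > 0)), then not (xy > 0).


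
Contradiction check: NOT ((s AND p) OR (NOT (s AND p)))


Truth table over {p, s}:
p | s | φ
---------
F | F | F
T | F | F
F | T | F
T | T | F
Every row is false.

Yes, it is a contradiction.


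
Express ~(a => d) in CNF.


Step 1: Rewrite a → d as ¬a ∨ d.
Step 2: Negate: ¬(¬a ∨ d) = a ∧ ¬d (De Morgan + double negation).

a & (~d)


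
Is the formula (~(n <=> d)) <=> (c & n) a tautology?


Build the truth table over {c, d, n}:
c | d | n | φ
-------------
False | False | False | True
True | False | False | True
False | True | False | False
True | True | False | False
False | False | True | False
True | False | True | True
False | True | True | True
True | True | True | False
Counterexample at row 3: with c=False, d=True, n=False, the formula is False.

No, it is not a tautology.


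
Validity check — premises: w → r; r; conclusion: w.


This is affirming the consequent (fallacy). There exist truth assignments where the premises are all true but the conclusion is false.

Invalid.


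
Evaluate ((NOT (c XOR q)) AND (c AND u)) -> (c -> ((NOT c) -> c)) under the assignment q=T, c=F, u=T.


Substitute q=T, c=F, u=T:
c XOR q = F XOR T = T
NOT (c XOR q) = F
c AND u = F AND T = F
(NOT (c XOR q)) AND (c AND u) = F AND F = F
NOT c = T
(NOT c) -> c = T -> F = F
c -> ((NOT c) -> c) = F -> F = T
((NOT (c XOR q)) AND (c AND u)) -> (c -> ((NOT c) -> c)) = F -> T = T

T


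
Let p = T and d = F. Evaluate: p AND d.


Conjunction is true only when both operands are true.
Substitute: p=T, d=F.
T AND F evaluates to F.

F


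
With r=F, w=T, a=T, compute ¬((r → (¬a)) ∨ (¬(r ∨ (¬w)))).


Substitute r=F, w=T, a=T:
¬a = F
r → (¬a) = F → F = T
¬w = F
r ∨ (¬w) = F ∨ F = F
¬(r ∨ (¬w)) = T
(r → (¬a)) ∨ (¬(r ∨ (¬w))) = T ∨ T = T
¬((r → (¬a)) ∨ (¬(r ∨ (¬w)))) = F

F


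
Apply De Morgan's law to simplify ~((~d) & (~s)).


De Morgan: the negation of a conjunction is the disjunction of the negations.
Distribute ~ across &, flipping it to |, and negate each literal.

d | s


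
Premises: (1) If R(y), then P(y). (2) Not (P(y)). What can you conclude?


Modus tollens: from (P → Q) and ¬Q, infer ¬P.
Q = 'P(y)' is denied; since P → Q, P must also fail.

Not (R(y)).


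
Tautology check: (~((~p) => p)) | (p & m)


Build the truth table over {m, p}:
m | p | φ
---------
False | False | True
True | False | True
False | True | False
True | True | True
Counterexample at row 3: with m=False, p=True, the formula is False.

No, it is not a tautology.


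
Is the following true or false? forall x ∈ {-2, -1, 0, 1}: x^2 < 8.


Evaluate the predicate on each element: -2:True, -1:True, 0:True, 1:True.
Every element satisfies the predicate.

True


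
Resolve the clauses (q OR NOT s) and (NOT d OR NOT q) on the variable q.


The clauses contain complementary literals q and NOTq.
Resolution eliminates this pair and disjoins the remaining literals (merging duplicates).

(NOT s OR NOT d)


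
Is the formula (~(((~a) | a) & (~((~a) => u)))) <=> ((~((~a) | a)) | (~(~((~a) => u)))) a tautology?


Build the truth table over {a, u}:
a | u | φ
---------
False | False | True
True | False | True
False | True | True
True | True | True
Every row evaluates to true.

Yes, it is a tautology.


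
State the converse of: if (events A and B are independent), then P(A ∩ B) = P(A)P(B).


The converse of (P → Q) is (Q → P). It is not in general equivalent to the original.
Here P = '(events A and B are independent)' and Q = 'P(A ∩ B) = P(A)P(B)'.

If P(A ∩ B) = P(A)P(B), then (events A and B are independent).


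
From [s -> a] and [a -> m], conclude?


Hypothetical syllogism: from (P → Q) and (Q → R), infer (P → R).
Chain the two implications through the shared middle term 'a'.

s -> m


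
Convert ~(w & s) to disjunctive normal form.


Step 1: Apply De Morgan: ¬(w ∧ s) = ¬w ∨ ¬s.

(~w) | (~s)


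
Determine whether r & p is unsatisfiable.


Truth table over {p, r}:
p | r | φ
---------
False | False | False
True | False | False
False | True | False
True | True | True
Satisfying assignment at row 4: p=True, r=True gives True.

No, it is not a contradiction.


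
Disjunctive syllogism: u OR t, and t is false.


Disjunctive syllogism: from (P ∨ Q) and ¬P, infer Q.
One disjunct, 't', is ruled out; the other must hold.

u


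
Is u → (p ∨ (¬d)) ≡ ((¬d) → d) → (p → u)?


Compare truth tables:
d | p | u | φ | ψ
-----------------
F | F | F | T | T
T | F | F | T | T
F | T | F | T | T
T | T | F | T | F
F | F | T | T | T
T | F | T | F | T
F | T | T | T | T
T | T | T | T | T
They differ at row 4 (d=T, p=T, u=F): φ=T but ψ=F.

No, they are not logically equivalent.


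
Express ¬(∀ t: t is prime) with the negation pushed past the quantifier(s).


¬(∀ x: φ) = ∃ x: ¬φ, and ¬(∃ x: φ) = ∀ x: ¬φ.
Apply to the universal statement.

∃ t: ¬(t is prime)


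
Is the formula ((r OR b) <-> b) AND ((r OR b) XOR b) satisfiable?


Check all 4 assignments over {b, r}:
b | r | φ
---------
F | F | F
T | F | F
F | T | F
T | T | F
No assignment makes the formula true.

Unsatisfiable.


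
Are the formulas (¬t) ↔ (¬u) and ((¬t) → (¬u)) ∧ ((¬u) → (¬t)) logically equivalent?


Compare truth tables:
t | u | φ | ψ
-------------
F | F | T | T
T | F | F | F
F | T | F | F
T | T | T | T
The columns φ and ψ agree on every row.

Yes, they are logically equivalent.


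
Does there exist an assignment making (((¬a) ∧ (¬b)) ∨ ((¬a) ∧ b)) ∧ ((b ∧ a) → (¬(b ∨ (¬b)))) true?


Search for a satisfying assignment over {a, b}.
Try a=F, b=F: the formula evaluates to T.
A satisfying assignment exists.

Satisfiable.


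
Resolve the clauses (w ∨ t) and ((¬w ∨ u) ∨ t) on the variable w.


The clauses contain complementary literals w and ¬w.
Resolution eliminates this pair and disjoins the remaining literals (merging duplicates).

(t ∨ u)


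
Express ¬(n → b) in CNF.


Step 1: Rewrite n → b as ¬n ∨ b.
Step 2: Negate: ¬(¬n ∨ b) = n ∧ ¬b (De Morgan + double negation).

n ∧ (¬b)


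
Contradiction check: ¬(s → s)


Truth table over {s}:
s | φ
-----
F | F
T | F
Every row is false.

Yes, it is a contradiction.


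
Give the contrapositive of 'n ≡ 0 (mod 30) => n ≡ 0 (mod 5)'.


The contrapositive of (P → Q) is (¬Q → ¬P); it is logically equivalent to the original.
Here P = 'n ≡ 0 (mod 30)' and Q = 'n ≡ 0 (mod 5)'.

If not (n ≡ 0 (mod 5)), then not (n ≡ 0 (mod 30)).


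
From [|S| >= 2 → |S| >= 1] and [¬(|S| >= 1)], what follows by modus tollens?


Modus tollens: from (P → Q) and ¬Q, infer ¬P.
Q = '|S| >= 1' is denied; since P → Q, P must also fail.

Not (|S| >= 2).


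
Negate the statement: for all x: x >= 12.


¬(for all x: φ) = there exists x: ¬φ, and ¬(there exists x: φ) = for all x: ¬φ.
Apply to the universal statement.

there exists x: NOT(x >= 12)


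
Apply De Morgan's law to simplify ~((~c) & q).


De Morgan: the negation of a conjunction is the disjunction of the negations.
Distribute ~ across &, flipping it to |, and negate each literal.

c | (~q)


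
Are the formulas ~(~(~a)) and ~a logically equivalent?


Compare truth tables:
a | φ | ψ
---------
False | True | True
True | False | False
The columns φ and ψ agree on every row.

Yes, they are logically equivalent.


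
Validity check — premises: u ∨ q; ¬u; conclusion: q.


This matches the form of disjunctive syllogism: the conclusion follows in every model of the premises.

Valid.


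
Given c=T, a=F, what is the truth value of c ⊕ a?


Exclusive or is true when exactly one operand is true.
Substitute: c=T, a=F.
T ⊕ F evaluates to T.

T


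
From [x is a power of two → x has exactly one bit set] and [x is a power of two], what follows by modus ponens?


Modus ponens: from (P → Q) and P, infer Q.
P = 'x is a power of two' is asserted, and P → Q holds, so Q follows.

x has exactly one bit set.


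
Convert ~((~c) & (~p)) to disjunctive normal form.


Step 1: Apply De Morgan: ¬((¬c) ∧ (¬p)) = ¬(¬c) ∨ ¬(¬p).
Step 2: Eliminate any double negations (¬¬X = X).

c | p


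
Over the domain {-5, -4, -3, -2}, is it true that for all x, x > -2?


Evaluate the predicate on each element: -5:F, -4:F, -3:F, -2:F.
Counterexample x = -5 fails the predicate.

F


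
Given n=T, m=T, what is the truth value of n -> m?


Implication is false only when antecedent is true and consequent is false.
Substitute: n=T, m=T.
T -> T evaluates to T.

T


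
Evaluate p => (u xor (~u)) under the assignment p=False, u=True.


Substitute p=False, u=True:
~u = False
u xor (~u) = True xor False = True
p => (u xor (~u)) = False => True = True

True


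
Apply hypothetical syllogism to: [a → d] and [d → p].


Hypothetical syllogism: from (P → Q) and (Q → R), infer (P → R).
Chain the two implications through the shared middle term 'd'.

a → p


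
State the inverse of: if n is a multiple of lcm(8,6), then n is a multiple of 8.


The inverse of (P → Q) is (¬P → ¬Q). It is equivalent to the converse, not to the original.
Here P = 'n is a multiple of lcm(8,6)' and Q = 'n is a multiple of 8'.

If not (n is a multiple of lcm(8,6)), then not (n is a multiple of 8).


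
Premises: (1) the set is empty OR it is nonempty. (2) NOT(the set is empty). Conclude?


Disjunctive syllogism: from (P ∨ Q) and ¬P, infer Q.
One disjunct, 'the set is empty', is ruled out; the other must hold.

it is nonempty


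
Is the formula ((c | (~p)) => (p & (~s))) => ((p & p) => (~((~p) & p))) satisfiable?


Search for a satisfying assignment over {c, p, s}.
Try c=False, p=False, s=False: the formula evaluates to True.
A satisfying assignment exists.

Satisfiable.


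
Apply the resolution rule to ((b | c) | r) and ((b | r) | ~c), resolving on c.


The clauses contain complementary literals c and ~c.
Resolution eliminates this pair and disjoins the remaining literals (merging duplicates).

(r | b)


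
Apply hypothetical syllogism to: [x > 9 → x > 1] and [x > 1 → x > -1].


Hypothetical syllogism: from (P → Q) and (Q → R), infer (P → R).
Chain the two implications through the shared middle term 'x > 1'.

x > 9 → x > -1


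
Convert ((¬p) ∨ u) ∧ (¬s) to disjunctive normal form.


Step 1: Distribute ∧ over ∨: ((¬p) ∨ u) ∧ (¬s) = ((¬p) ∧ (¬s)) ∨ (u ∧ (¬s)).

((¬p) ∧ (¬s)) ∨ (u ∧ (¬s))


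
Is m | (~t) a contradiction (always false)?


Truth table over {m, t}:
m | t | φ
---------
False | False | True
True | False | True
False | True | False
True | True | True
Satisfying assignment at row 1: m=False, t=False gives True.

No, it is not a contradiction.


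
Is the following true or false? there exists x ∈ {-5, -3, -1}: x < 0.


Evaluate the predicate on each element: -5:T, -3:T, -1:T.
Witness x = -5 satisfies the predicate.

T


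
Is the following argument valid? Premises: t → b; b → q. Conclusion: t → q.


This matches the form of hypothetical syllogism: the conclusion follows in every model of the premises.

Valid.


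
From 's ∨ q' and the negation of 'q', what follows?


Disjunctive syllogism: from (P ∨ Q) and ¬P, infer Q.
One disjunct, 'q', is ruled out; the other must hold.

s


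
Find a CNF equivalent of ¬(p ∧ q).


Step 1: Apply De Morgan: ¬(p ∧ q) = ¬p ∨ ¬q.

(¬p) ∨ (¬q)


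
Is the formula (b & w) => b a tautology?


Build the truth table over {b, w}:
b | w | φ
---------
False | False | True
True | False | True
False | True | True
True | True | True
Every row evaluates to true.

Yes, it is a tautology.


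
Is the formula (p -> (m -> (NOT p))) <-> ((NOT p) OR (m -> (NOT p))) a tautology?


Build the truth table over {m, p}:
m | p | φ
---------
F | F | T
T | F | T
F | T | T
T | T | T
Every row evaluates to true.

Yes, it is a tautology.


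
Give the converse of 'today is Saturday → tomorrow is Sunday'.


The converse of (P → Q) is (Q → P). It is not in general equivalent to the original.
Here P = 'today is Saturday' and Q = 'tomorrow is Sunday'.

If tomorrow is Sunday, then today is Saturday.


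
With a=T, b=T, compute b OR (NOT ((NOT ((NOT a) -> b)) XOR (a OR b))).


Substitute a=T, b=T:
NOT a = F
(NOT a) -> b = F -> T = T
NOT ((NOT a) -> b) = F
a OR b = T OR T = T
(NOT ((NOT a) -> b)) XOR (a OR b) = F XOR T = T
NOT ((NOT ((NOT a) -> b)) XOR (a OR b)) = F
b OR (NOT ((NOT ((NOT a) -> b)) XOR (a OR b))) = T OR F = T

T


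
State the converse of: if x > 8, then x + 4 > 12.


The converse of (P → Q) is (Q → P). It is not in general equivalent to the original.
Here P = 'x > 8' and Q = 'x + 4 > 12'.

If x + 4 > 12, then x > 8.


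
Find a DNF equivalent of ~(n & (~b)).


Step 1: Apply De Morgan: ¬(n ∧ (¬b)) = ¬n ∨ ¬(¬b).
Step 2: Eliminate any double negations (¬¬X = X).

(~n) | b


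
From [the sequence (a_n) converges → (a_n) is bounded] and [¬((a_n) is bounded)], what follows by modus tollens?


Modus tollens: from (P → Q) and ¬Q, infer ¬P.
Q = '(a_n) is bounded' is denied; since P → Q, P must also fail.

Not (the sequence (a_n) converges).


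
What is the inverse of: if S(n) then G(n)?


The inverse of (P → Q) is (¬P → ¬Q). It is equivalent to the converse, not to the original.
Here P = 'S(n)' and Q = 'G(n)'.

If not (S(n)), then not (G(n)).


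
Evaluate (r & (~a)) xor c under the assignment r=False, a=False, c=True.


Substitute r=False, a=False, c=True:
~a = True
r & (~a) = False & True = False
(r & (~a)) xor c = False xor True = True

True


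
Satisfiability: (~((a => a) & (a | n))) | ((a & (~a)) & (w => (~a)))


Search for a satisfying assignment over {a, n, w}.
Try a=False, n=False, w=False: the formula evaluates to True.
A satisfying assignment exists.

Satisfiable.


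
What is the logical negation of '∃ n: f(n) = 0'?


¬(∀ x: φ) = ∃ x: ¬φ, and ¬(∃ x: φ) = ∀ x: ¬φ.
Apply to the existential statement.

∀ n: ¬(f(n) = 0)


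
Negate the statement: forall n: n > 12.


¬(forall x: φ) = exists x: ¬φ, and ¬(exists x: φ) = forall x: ¬φ.
Apply to the universal statement.

exists n: ~(n > 12)


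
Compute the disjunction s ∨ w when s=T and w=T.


Disjunction is false only when both operands are false.
Substitute: s=T, w=T.
T ∨ T evaluates to T.

T


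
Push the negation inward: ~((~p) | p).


De Morgan: the negation of a disjunction is the conjunction of the negations.
Distribute ~ across |, flipping it to &, and negate each literal.

p & (~p)


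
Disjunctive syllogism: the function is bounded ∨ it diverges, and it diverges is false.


Disjunctive syllogism: from (P ∨ Q) and ¬P, infer Q.
One disjunct, 'it diverges', is ruled out; the other must hold.

the function is bounded


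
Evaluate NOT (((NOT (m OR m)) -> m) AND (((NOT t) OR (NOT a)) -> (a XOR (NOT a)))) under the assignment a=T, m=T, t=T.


Substitute a=T, m=T, t=T:
… (earlier sub-steps elided)
NOT (m OR m) = F
(NOT (m OR m)) -> m = F -> T = T
NOT t = F
NOT a = F
(NOT t) OR (NOT a) = F OR F = F
NOT a = F
a XOR (NOT a) = T XOR F = T
((NOT t) OR (NOT a)) -> (a XOR (NOT a)) = F -> T = T
((NOT (m OR m)) -> m) AND (((NOT t) OR (NOT a)) -> (a XOR (NOT a))) = T AND T = T
NOT (((NOT (m OR m)) -> m) AND (((NOT t) OR (NOT a)) -> (a XOR (NOT a)))) = F

F


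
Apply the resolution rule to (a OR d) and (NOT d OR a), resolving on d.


The clauses contain complementary literals d and NOTd.
Resolution eliminates this pair and disjoins the remaining literals (merging duplicates).

a


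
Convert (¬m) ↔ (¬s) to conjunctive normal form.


Step 1: Rewrite (¬m) ↔ (¬s) as ((¬m) → (¬s)) ∧ ((¬s) → (¬m)).
Step 2: Rewrite each implication as a disjunction.
Step 3: Eliminate any double negations (¬¬X = X).

(m ∨ (¬s)) ∧ (s ∨ (¬m))


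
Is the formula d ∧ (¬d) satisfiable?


Check all 2 assignments over {d}:
d | φ
-----
F | F
T | F
No assignment makes the formula true.

Unsatisfiable.


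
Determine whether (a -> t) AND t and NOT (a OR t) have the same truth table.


Compare truth tables:
a | t | φ | ψ
-------------
F | F | F | T
T | F | F | F
F | T | T | F
T | T | T | F
They differ at row 1 (a=F, t=F): φ=F but ψ=T.

No, they are not logically equivalent.


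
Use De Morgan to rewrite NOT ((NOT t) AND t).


De Morgan: the negation of a conjunction is the disjunction of the negations.
Distribute NOT across AND, flipping it to OR, and negate each literal.

t OR (NOT t)


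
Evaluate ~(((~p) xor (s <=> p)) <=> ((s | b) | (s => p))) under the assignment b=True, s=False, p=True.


Substitute b=True, s=False, p=True:
~p = False
s <=> p = False <=> True = False
(~p) xor (s <=> p) = False xor False = False
s | b = False | True = True
s => p = False => True = True
(s | b) | (s => p) = True | True = True
((~p) xor (s <=> p)) <=> ((s | b) | (s => p)) = False <=> True = False
~(((~p) xor (s <=> p)) <=> ((s | b) | (s => p))) = True

True


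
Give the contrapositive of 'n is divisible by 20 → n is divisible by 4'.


The contrapositive of (P → Q) is (¬Q → ¬P); it is logically equivalent to the original.
Here P = 'n is divisible by 20' and Q = 'n is divisible by 4'.

If not (n is divisible by 4), then not (n is divisible by 20).


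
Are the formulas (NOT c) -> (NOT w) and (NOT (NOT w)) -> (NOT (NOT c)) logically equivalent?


Compare truth tables:
c | w | φ | ψ
-------------
F | F | T | T
T | F | T | T
F | T | F | F
T | T | T | T
The columns φ and ψ agree on every row.

Yes, they are logically equivalent.


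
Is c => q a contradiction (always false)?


Truth table over {c, q}:
c | q | φ
---------
False | False | True
True | False | False
False | True | True
True | True | True
Satisfying assignment at row 1: c=False, q=False gives True.

No, it is not a contradiction.


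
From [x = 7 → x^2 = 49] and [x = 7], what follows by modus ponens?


Modus ponens: from (P → Q) and P, infer Q.
P = 'x = 7' is asserted, and P → Q holds, so Q follows.

x^2 = 49.


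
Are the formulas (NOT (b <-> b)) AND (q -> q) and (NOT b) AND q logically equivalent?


Compare truth tables:
b | q | φ | ψ
-------------
F | F | F | F
T | F | F | F
F | T | F | T
T | T | F | F
They differ at row 3 (b=F, q=T): φ=F but ψ=T.

No, they are not logically equivalent.


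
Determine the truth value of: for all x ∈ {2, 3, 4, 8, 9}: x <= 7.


Evaluate the predicate on each element: 2:T, 3:T, 4:T, 8:F, 9:F.
Counterexample x = 8 fails the predicate.

F


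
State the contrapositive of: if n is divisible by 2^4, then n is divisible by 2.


The contrapositive of (P → Q) is (¬Q → ¬P); it is logically equivalent to the original.
Here P = 'n is divisible by 2^4' and Q = 'n is divisible by 2'.

If not (n is divisible by 2), then not (n is divisible by 2^4).


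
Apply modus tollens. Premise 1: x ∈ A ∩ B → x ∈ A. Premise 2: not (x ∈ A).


Modus tollens: from (P → Q) and ¬Q, infer ¬P.
Q = 'x ∈ A' is denied; since P → Q, P must also fail.

Not (x ∈ A ∩ B).


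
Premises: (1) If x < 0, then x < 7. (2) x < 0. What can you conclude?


Modus ponens: from (P → Q) and P, infer Q.
P = 'x < 0' is asserted, and P → Q holds, so Q follows.

x < 7.


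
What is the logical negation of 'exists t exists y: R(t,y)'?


Negation flips each quantifier (∀↔∃) and negates the inner predicate.
¬(exists t exists y: φ) = forall t forall y: ¬φ.

forall t forall y: ~(R(t,y))


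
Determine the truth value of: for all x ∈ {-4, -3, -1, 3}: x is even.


Evaluate the predicate on each element: -4:T, -3:F, -1:F, 3:F.
Counterexample x = -3 fails the predicate.

F


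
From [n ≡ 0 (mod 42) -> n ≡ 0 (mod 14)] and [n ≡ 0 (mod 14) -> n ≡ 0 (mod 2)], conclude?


Hypothetical syllogism: from (P → Q) and (Q → R), infer (P → R).
Chain the two implications through the shared middle term 'n ≡ 0 (mod 14)'.

n ≡ 0 (mod 42) -> n ≡ 0 (mod 2)


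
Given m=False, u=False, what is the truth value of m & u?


Conjunction is true only when both operands are true.
Substitute: m=False, u=False.
False & False evaluates to False.

False


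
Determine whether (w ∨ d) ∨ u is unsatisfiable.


Truth table over {d, u, w}:
d | u | w | φ
-------------
F | F | F | F
T | F | F | T
F | T | F | T
T | T | F | T
F | F | T | T
T | F | T | T
F | T | T | T
T | T | T | T
Satisfying assignment at row 2: d=T, u=F, w=F gives T.

No, it is not a contradiction.


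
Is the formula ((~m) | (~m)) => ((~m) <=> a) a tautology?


Build the truth table over {a, m}:
a | m | φ
---------
False | False | False
True | False | True
False | True | True
True | True | True
Counterexample at row 1: with a=False, m=False, the formula is False.

No, it is not a tautology.


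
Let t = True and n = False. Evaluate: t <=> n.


Biconditional is true when both operands have the same truth value.
Substitute: t=True, n=False.
True <=> False evaluates to False.

False


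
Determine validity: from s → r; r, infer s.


This is affirming the consequent (fallacy). There exist truth assignments where the premises are all true but the conclusion is false.

Invalid.


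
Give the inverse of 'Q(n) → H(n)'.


The inverse of (P → Q) is (¬P → ¬Q). It is equivalent to the converse, not to the original.
Here P = 'Q(n)' and Q = 'H(n)'.

If not (Q(n)), then not (H(n)).


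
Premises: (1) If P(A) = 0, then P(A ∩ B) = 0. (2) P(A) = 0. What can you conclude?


Modus ponens: from (P → Q) and P, infer Q.
P = 'P(A) = 0' is asserted, and P → Q holds, so Q follows.

P(A ∩ B) = 0.


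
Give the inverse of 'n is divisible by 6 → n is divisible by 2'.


The inverse of (P → Q) is (¬P → ¬Q). It is equivalent to the converse, not to the original.
Here P = 'n is divisible by 6' and Q = 'n is divisible by 2'.

If not (n is divisible by 6), then not (n is divisible by 2).


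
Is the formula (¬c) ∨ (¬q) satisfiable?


Search for a satisfying assignment over {c, q}.
Try c=F, q=F: the formula evaluates to T.
A satisfying assignment exists.

Satisfiable.


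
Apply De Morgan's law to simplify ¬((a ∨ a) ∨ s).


De Morgan: the negation of a disjunction is the conjunction of the negations.
Distribute ¬ across ∨, flipping it to ∧, and negate each literal.

((¬a) ∧ (¬a)) ∧ (¬s)


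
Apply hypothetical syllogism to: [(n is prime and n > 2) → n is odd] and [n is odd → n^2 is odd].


Hypothetical syllogism: from (P → Q) and (Q → R), infer (P → R).
Chain the two implications through the shared middle term 'n is odd'.

(n is prime and n > 2) → n^2 is odd


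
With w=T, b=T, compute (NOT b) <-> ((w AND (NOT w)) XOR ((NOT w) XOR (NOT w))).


Substitute w=T, b=T:
NOT b = F
NOT w = F
w AND (NOT w) = T AND F = F
NOT w = F
NOT w = F
(NOT w) XOR (NOT w) = F XOR F = F
(w AND (NOT w)) XOR ((NOT w) XOR (NOT w)) = F XOR F = F
(NOT b) <-> ((w AND (NOT w)) XOR ((NOT w) XOR (NOT w))) = F <-> F = T

T


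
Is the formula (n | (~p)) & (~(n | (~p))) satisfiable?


Check all 4 assignments over {n, p}:
n | p | φ
---------
False | False | False
True | False | False
False | True | False
True | True | False
No assignment makes the formula true.

Unsatisfiable.


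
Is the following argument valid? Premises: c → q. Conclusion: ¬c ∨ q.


This matches the form of material implication: the conclusion follows in every model of the premises.

Valid.


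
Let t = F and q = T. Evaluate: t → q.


Implication is false only when antecedent is true and consequent is false.
Substitute: t=F, q=T.
F → T evaluates to T.

T


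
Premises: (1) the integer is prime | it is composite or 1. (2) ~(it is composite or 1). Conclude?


Disjunctive syllogism: from (P ∨ Q) and ¬P, infer Q.
One disjunct, 'it is composite or 1', is ruled out; the other must hold.

the integer is prime


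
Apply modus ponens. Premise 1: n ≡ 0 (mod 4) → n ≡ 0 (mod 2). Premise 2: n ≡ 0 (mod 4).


Modus ponens: from (P → Q) and P, infer Q.
P = 'n ≡ 0 (mod 4)' is asserted, and P → Q holds, so Q follows.

n ≡ 0 (mod 2).


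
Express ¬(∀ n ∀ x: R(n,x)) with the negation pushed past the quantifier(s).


Negation flips each quantifier (∀↔∃) and negates the inner predicate.
¬(∀ n ∀ x: φ) = ∃ n ∃ x: ¬φ.

∃ n ∃ x: ¬(R(n,x))
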